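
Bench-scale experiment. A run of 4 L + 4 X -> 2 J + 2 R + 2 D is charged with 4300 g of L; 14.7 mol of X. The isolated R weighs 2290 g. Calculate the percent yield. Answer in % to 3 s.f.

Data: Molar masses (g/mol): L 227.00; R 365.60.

85.2 %

n(L) = 4300 / 227.00 = 18.94 mol
n(X) = 14.70 mol
n/ν → L: 4.735, X: 3.675; X is limiting.
theoretical n(R) = (2/4) × 14.70 = 7.350 mol → 2687 g
% yield = 2290 / 2687 × 100 = 85.23 %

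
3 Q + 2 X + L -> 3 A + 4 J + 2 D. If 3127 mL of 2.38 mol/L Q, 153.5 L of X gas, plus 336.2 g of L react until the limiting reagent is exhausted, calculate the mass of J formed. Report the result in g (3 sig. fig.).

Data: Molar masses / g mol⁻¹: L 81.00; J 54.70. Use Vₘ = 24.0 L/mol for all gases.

543 g

n(Q) = 2.38 × 3127/1000 = 7.442 mol
n(X) = 153.5 / 24.0 = 6.396 mol
n(L) = 336.2 / 81.00 = 4.151 mol
n/ν for Q = 7.442/3 = 2.481
n/ν for X = 6.396/2 = 3.198
n/ν for L = 4.151/1 = 4.151
Smallest n/ν is Q → limiting reagent.
n(J) = (4/3) × 7.442 = 9.923 mol
mass = 9.923 × 54.70 = 542.8 g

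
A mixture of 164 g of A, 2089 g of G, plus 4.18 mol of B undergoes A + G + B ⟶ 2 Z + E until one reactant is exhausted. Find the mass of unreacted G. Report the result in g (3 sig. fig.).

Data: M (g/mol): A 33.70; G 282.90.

n(A) = 164.0 / 33.70 = 4.866 mol
n(G) = 2089 / 282.90 = 7.384 mol
n(B) = 4.180 mol
n/ν for A = 4.866/1 = 4.866
n/ν for G = 7.384/1 = 7.384
n/ν for B = 4.180/1 = 4.180
Smallest n/ν is B → limiting reagent.
G consumed = (1/1) × 4.180 = 4.180 mol
G remaining = 7.384 − 4.180 = 3.204 mol
mass = 3.204 × 282.90 = 906.4 g

906 g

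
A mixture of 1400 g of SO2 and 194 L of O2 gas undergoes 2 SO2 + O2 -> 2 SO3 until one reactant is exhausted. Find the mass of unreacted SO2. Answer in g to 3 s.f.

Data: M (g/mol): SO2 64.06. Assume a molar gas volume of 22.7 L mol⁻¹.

n(SO2) = 1400 / 64.06 = 21.85 mol
n(O2) = 194.0 / 22.7 = 8.546 mol
n/ν for SO2 = 21.85/2 = 10.93
n/ν for O2 = 8.546/1 = 8.546
Smallest n/ν is O2 → limiting reagent.
SO2 consumed = (2/1) × 8.546 = 17.09 mol
SO2 remaining = 21.85 − 17.09 = 4.760 mol
mass = 4.760 × 64.06 = 304.9 g

305 g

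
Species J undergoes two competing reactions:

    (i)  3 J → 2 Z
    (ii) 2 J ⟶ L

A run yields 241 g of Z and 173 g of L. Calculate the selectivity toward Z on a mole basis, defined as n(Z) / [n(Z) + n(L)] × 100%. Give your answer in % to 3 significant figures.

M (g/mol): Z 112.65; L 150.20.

n(Z) = 241 / 112.65 = 2.139 mol
n(L) = 173 / 150.20 = 1.152 mol
selectivity = 2.139/(2.139+1.152) × 100 = 65.00 %

65.0 %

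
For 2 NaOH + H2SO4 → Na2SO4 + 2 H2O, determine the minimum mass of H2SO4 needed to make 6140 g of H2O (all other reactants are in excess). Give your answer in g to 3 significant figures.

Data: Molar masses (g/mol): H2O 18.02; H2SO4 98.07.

16700 g

n(H2O) = 6140 / 18.02 = 340.7 mol
n(H2SO4) = (1/2) × 340.7 = 170.4 mol
mass = 170.4 × 98.07 = 16710 g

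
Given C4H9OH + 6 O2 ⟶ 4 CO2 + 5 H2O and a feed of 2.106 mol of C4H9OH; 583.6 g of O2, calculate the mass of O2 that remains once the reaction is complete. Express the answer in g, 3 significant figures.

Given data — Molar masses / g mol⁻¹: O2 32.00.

n(C4H9OH) = 2.106 mol
n(O2) = 583.6 / 32.00 = 18.24 mol
n/ν for C4H9OH = 2.106/1 = 2.106
n/ν for O2 = 18.24/6 = 3.040
Smallest n/ν is C4H9OH → limiting reagent.
O2 consumed = (6/1) × 2.106 = 12.64 mol
O2 remaining = 18.24 − 12.64 = 5.600 mol
mass = 5.600 × 32.00 = 179.2 g

179 g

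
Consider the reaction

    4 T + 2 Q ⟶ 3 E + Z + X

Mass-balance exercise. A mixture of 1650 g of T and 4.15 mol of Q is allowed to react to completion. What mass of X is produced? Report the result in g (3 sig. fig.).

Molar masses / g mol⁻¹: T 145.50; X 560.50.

1160 g

n(T) = 1650 / 145.50 = 11.34 mol
n(Q) = 4.150 mol
n/ν for T = 11.34/4 = 2.835
n/ν for Q = 4.150/2 = 2.075
Smallest n/ν is Q → limiting reagent.
n(X) = (1/2) × 4.150 = 2.075 mol
mass = 2.075 × 560.50 = 1163 g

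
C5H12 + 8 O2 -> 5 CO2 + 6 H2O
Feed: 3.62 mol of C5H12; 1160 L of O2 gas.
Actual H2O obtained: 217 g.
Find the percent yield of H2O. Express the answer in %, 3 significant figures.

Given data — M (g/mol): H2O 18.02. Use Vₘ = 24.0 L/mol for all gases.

n(C5H12) = 3.620 mol
n(O2) = 1160 / 24.0 = 48.33 mol
n/ν → C5H12: 3.620, O2: 6.041; C5H12 is limiting.
theoretical n(H2O) = (6/1) × 3.620 = 21.72 mol → 391.4 g
% yield = 217 / 391.4 × 100 = 55.44 %

55.4 %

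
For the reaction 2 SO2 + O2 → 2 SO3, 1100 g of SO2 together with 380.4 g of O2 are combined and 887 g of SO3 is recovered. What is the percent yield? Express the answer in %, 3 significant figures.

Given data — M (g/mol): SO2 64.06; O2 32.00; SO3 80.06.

n(SO2) = 1100 / 64.06 = 17.17 mol
n(O2) = 380.4 / 32.00 = 11.89 mol
n/ν → SO2: 8.585, O2: 11.89; SO2 is limiting.
theoretical n(SO3) = (2/2) × 17.17 = 17.17 mol → 1375 g
% yield = 887 / 1375 × 100 = 64.51 %

64.5 %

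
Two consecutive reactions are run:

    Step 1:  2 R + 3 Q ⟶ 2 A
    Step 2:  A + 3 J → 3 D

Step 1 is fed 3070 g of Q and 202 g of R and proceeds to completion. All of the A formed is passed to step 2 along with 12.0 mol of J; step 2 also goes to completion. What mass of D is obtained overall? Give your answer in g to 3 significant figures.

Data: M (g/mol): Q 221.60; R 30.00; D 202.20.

2430 g

Step 1:
n(Q) = 3070 / 221.60 = 13.85 mol
n(R) = 202.0 / 30.00 = 6.733 mol
n/ν for Q = 13.85/3 = 4.617
n/ν for R = 6.733/2 = 3.367
Smallest n/ν is R → limiting reagent.
n(A) produced = (2/2) × 6.733 = 6.733 mol
Step 2:
n(A) available = 6.733 mol
n(J) = 12.00 mol
n/ν for A = 6.733/1 = 6.733
n/ν for J = 12.00/3 = 4.000
Smallest n/ν is J → limiting reagent.
n(D) = (3/3) × 12.00 = 12.00 mol
mass = 12.00 × 202.20 = 2426 g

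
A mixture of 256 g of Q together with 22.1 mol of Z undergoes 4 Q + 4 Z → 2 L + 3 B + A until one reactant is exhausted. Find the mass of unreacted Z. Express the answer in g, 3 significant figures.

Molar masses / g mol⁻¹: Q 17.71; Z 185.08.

n(Q) = 256.0 / 17.71 = 14.46 mol
n(Z) = 22.10 mol
n/ν for Q = 14.46/4 = 3.615
n/ν for Z = 22.10/4 = 5.525
Smallest n/ν is Q → limiting reagent.
Z consumed = (4/4) × 14.46 = 14.46 mol
Z remaining = 22.10 − 14.46 = 7.640 mol
mass = 7.640 × 185.08 = 1414 g

1410 g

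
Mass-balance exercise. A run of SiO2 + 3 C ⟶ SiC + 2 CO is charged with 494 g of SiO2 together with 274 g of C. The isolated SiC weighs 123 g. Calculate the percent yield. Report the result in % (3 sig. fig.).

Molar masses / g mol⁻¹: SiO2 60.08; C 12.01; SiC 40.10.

n(SiO2) = 494.0 / 60.08 = 8.222 mol
n(C) = 274.0 / 12.01 = 22.81 mol
n/ν → SiO2: 8.222, C: 7.603; C is limiting.
theoretical n(SiC) = (1/3) × 22.81 = 7.603 mol → 304.9 g
% yield = 123 / 304.9 × 100 = 40.34 %

40.3 %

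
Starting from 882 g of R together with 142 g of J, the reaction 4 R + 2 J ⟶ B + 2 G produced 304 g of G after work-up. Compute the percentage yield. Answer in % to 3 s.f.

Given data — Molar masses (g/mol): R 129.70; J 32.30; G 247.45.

n(R) = 882.0 / 129.70 = 6.800 mol
n(J) = 142.0 / 32.30 = 4.396 mol
n/ν for R = 6.800/4 = 1.700
n/ν for J = 4.396/2 = 2.198
Smallest n/ν is R → limiting reagent.
theoretical n(G) = (2/4) × 6.800 = 3.400 mol → 841.3 g
% yield = 304 / 841.3 × 100 = 36.13 %

36.1 %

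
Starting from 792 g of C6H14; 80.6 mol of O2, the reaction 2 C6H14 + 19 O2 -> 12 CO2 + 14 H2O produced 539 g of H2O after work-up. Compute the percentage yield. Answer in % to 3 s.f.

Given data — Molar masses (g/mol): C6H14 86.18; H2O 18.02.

50.4 %

n(C6H14) = 792.0 / 86.18 = 9.190 mol
n(O2) = 80.60 mol
n/ν for C6H14 = 9.190/2 = 4.595
n/ν for O2 = 80.60/19 = 4.242
Smallest n/ν is O2 → limiting reagent.
theoretical n(H2O) = (14/19) × 80.60 = 59.39 mol → 1070 g
% yield = 539 / 1070 × 100 = 50.37 %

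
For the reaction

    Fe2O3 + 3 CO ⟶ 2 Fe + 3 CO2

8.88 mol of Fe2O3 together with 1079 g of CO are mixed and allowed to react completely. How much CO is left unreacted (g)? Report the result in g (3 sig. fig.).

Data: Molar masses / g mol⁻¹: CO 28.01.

333 g

n(Fe2O3) = 8.880 mol
n(CO) = 1079 / 28.01 = 38.52 mol
n/ν → Fe2O3: 8.880, CO: 12.84; Fe2O3 is limiting.
CO consumed = (3/1) × 8.880 = 26.64 mol
CO remaining = 38.52 − 26.64 = 11.88 mol
mass = 11.88 × 28.01 = 332.8 g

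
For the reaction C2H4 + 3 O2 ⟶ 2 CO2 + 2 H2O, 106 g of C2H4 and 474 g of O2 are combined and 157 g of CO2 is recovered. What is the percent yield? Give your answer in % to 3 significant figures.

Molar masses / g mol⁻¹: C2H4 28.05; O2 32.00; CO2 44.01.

n(C2H4) = 106.0 / 28.05 = 3.779 mol
n(O2) = 474.0 / 32.00 = 14.81 mol
n/ν for C2H4 = 3.779/1 = 3.779
n/ν for O2 = 14.81/3 = 4.937
Smallest n/ν is C2H4 → limiting reagent.
theoretical n(CO2) = (2/1) × 3.779 = 7.558 mol → 332.6 g
% yield = 157 / 332.6 × 100 = 47.20 %

47.2 %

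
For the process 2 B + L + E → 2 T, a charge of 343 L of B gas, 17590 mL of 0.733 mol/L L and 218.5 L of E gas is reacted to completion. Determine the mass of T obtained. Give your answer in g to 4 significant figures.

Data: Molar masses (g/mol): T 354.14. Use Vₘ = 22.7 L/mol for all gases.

n(B) = 343.0 / 22.7 = 15.11 mol
n(L) = 0.733 × 17590/1000 = 12.89 mol
n(E) = 218.5 / 22.7 = 9.626 mol
n/ν → B: 7.555, L: 12.89, E: 9.626; B is limiting.
n(T) = (2/2) × 15.11 = 15.11 mol
mass = 15.11 × 354.14 = 5351 g

5351 g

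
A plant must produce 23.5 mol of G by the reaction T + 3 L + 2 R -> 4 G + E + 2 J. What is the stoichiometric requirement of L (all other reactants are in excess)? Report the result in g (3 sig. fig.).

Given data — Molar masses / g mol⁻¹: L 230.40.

n(G) = 23.50 mol
n(L) = (3/4) × 23.50 = 17.63 mol
mass = 17.63 × 230.40 = 4062 g

4060 g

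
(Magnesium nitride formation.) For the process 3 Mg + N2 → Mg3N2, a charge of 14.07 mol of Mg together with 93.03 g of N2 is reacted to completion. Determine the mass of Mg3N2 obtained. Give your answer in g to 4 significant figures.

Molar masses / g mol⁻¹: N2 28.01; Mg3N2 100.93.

n(Mg) = 14.07 mol
n(N2) = 93.03 / 28.01 = 3.321 mol
n/ν for Mg = 14.07/3 = 4.690
n/ν for N2 = 3.321/1 = 3.321
Smallest n/ν is N2 → limiting reagent.
n(Mg3N2) = (1/1) × 3.321 = 3.321 mol
mass = 3.321 × 100.93 = 335.2 g

335.2 g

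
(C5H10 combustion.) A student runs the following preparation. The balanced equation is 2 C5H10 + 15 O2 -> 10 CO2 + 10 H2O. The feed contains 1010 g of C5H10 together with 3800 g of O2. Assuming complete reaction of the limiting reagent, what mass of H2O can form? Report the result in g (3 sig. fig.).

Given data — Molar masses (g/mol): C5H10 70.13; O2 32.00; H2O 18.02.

1300 g

n(C5H10) = 1010 / 70.13 = 14.40 mol
n(O2) = 3800 / 32.00 = 118.8 mol
n/ν for C5H10 = 14.40/2 = 7.200
n/ν for O2 = 118.8/15 = 7.920
Smallest n/ν is C5H10 → limiting reagent.
n(H2O) = (10/2) × 14.40 = 72.00 mol
mass = 72.00 × 18.02 = 1297 g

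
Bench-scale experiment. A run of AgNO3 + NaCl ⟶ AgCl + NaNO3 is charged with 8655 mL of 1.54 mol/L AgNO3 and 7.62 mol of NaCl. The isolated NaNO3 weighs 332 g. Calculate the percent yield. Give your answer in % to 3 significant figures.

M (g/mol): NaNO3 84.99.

51.3 %

n(AgNO3) = 1.54 × 8655/1000 = 13.33 mol
n(NaCl) = 7.620 mol
n/ν → AgNO3: 13.33, NaCl: 7.620; NaCl is limiting.
theoretical n(NaNO3) = (1/1) × 7.620 = 7.620 mol → 647.6 g
% yield = 332 / 647.6 × 100 = 51.27 %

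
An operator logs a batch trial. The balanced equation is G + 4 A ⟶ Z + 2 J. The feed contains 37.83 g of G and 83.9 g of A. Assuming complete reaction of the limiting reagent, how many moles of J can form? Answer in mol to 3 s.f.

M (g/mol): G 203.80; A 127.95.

n(G) = 37.83 / 203.80 = 0.1856 mol
n(A) = 83.90 / 127.95 = 0.6557 mol
n/ν for G = 0.1856/1 = 0.1856
n/ν for A = 0.6557/4 = 0.1639
Smallest n/ν is A → limiting reagent.
n(J) = (2/4) × 0.6557 = 0.3279 mol

0.328 mol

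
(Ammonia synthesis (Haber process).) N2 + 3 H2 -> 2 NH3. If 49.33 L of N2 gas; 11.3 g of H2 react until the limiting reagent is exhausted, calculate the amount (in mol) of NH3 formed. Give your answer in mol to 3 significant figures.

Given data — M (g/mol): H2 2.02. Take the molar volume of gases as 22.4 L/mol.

n(N2) = 49.33 / 22.4 = 2.202 mol
n(H2) = 11.30 / 2.02 = 5.594 mol
n/ν for N2 = 2.202/1 = 2.202
n/ν for H2 = 5.594/3 = 1.865
Smallest n/ν is H2 → limiting reagent.
n(NH3) = (2/3) × 5.594 = 3.729 mol

3.73 mol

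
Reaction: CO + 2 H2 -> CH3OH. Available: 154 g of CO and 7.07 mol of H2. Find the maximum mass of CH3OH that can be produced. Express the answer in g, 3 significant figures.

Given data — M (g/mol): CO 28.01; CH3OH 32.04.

n(CO) = 154.0 / 28.01 = 5.498 mol
n(H2) = 7.070 mol
n/ν → CO: 5.498, H2: 3.535; H2 is limiting.
n(CH3OH) = (1/2) × 7.070 = 3.535 mol
mass = 3.535 × 32.04 = 113.3 g

113 g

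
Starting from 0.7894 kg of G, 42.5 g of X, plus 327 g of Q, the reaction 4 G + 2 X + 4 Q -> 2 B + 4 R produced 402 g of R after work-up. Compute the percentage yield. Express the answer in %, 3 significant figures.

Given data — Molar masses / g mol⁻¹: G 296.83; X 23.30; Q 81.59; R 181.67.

83.2 %

n(G) = 0.7894×1000 / 296.83 = 2.659 mol
n(X) = 42.50 / 23.30 = 1.824 mol
n(Q) = 327.0 / 81.59 = 4.008 mol
n/ν → G: 0.6648, X: 0.9120, Q: 1.002; G is limiting.
theoretical n(R) = (4/4) × 2.659 = 2.659 mol → 483.1 g
% yield = 402 / 483.1 × 100 = 83.21 %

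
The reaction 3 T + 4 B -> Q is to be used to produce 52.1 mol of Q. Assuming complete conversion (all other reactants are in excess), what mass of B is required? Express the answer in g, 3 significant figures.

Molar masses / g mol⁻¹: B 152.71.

31800 g

n(Q) = 52.10 mol
n(B) = (4/1) × 52.10 = 208.4 mol
mass = 208.4 × 152.71 = 31820 g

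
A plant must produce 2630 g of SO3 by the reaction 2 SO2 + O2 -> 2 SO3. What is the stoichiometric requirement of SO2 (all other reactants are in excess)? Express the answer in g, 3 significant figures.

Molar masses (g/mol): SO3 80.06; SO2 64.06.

n(SO3) = 2630 / 80.06 = 32.85 mol
n(SO2) = (2/2) × 32.85 = 32.85 mol
mass = 32.85 × 64.06 = 2104 g

2100 g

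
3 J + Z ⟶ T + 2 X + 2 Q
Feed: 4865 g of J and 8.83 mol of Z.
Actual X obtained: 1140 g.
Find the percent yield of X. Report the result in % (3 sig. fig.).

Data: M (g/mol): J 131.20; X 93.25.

n(J) = 4865 / 131.20 = 37.08 mol
n(Z) = 8.830 mol
n/ν for J = 37.08/3 = 12.36
n/ν for Z = 8.830/1 = 8.830
Smallest n/ν is Z → limiting reagent.
theoretical n(X) = (2/1) × 8.830 = 17.66 mol → 1647 g
% yield = 1140 / 1647 × 100 = 69.22 %

69.2 %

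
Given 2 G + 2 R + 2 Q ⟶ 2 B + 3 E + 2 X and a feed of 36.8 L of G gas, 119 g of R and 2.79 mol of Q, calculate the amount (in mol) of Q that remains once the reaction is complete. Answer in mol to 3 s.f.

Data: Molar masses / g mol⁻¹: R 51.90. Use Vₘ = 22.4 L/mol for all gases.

1.15 mol

n(G) = 36.80 / 22.4 = 1.643 mol
n(R) = 119.0 / 51.90 = 2.293 mol
n(Q) = 2.790 mol
n/ν for G = 1.643/2 = 0.8215
n/ν for R = 2.293/2 = 1.147
n/ν for Q = 2.790/2 = 1.395
Smallest n/ν is G → limiting reagent.
Q consumed = (2/2) × 1.643 = 1.643 mol
Q remaining = 2.790 − 1.643 = 1.147 mol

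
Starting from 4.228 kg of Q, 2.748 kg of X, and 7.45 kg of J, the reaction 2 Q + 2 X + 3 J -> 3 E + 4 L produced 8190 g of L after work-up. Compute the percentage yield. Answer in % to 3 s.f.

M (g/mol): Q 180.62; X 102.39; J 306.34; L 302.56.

83.5 %

n(Q) = 4.228×1000 / 180.62 = 23.41 mol
n(X) = 2.748×1000 / 102.39 = 26.84 mol
n(J) = 7.450×1000 / 306.34 = 24.32 mol
n/ν for Q = 23.41/2 = 11.71
n/ν for X = 26.84/2 = 13.42
n/ν for J = 24.32/3 = 8.107
Smallest n/ν is J → limiting reagent.
theoretical n(L) = (4/3) × 24.32 = 32.43 mol → 9812 g
% yield = 8190 / 9812 × 100 = 83.47 %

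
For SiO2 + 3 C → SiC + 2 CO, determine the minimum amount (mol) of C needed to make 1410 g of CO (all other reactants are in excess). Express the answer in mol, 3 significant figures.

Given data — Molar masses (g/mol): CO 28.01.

n(CO) = 1410 / 28.01 = 50.34 mol
n(C) = (3/2) × 50.34 = 75.51 mol

75.5 mol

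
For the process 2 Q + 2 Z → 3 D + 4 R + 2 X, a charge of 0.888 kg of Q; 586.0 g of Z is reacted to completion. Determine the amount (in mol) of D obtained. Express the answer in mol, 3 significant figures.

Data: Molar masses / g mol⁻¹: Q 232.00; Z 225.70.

n(Q) = 0.8880×1000 / 232.00 = 3.828 mol
n(Z) = 586.0 / 225.70 = 2.596 mol
n/ν for Q = 3.828/2 = 1.914
n/ν for Z = 2.596/2 = 1.298
Smallest n/ν is Z → limiting reagent.
n(D) = (3/2) × 2.596 = 3.894 mol

3.89 mol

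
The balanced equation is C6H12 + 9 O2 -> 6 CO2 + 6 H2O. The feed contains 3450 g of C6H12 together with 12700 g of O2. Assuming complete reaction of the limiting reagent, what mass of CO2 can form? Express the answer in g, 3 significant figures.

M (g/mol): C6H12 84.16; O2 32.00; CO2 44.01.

10800 g

n(C6H12) = 3450 / 84.16 = 40.99 mol
n(O2) = 12700 / 32.00 = 396.9 mol
n/ν for C6H12 = 40.99/1 = 40.99
n/ν for O2 = 396.9/9 = 44.10
Smallest n/ν is C6H12 → limiting reagent.
n(CO2) = (6/1) × 40.99 = 245.9 mol
mass = 245.9 × 44.01 = 10820 g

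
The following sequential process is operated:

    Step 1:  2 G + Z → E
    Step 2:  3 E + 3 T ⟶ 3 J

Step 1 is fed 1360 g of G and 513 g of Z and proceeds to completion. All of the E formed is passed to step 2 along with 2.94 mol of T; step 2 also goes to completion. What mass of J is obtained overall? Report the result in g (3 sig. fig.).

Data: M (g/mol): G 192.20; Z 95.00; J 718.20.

Step 1:
n(G) = 1360 / 192.20 = 7.076 mol
n(Z) = 513.0 / 95.00 = 5.400 mol
n/ν for G = 7.076/2 = 3.538
n/ν for Z = 5.400/1 = 5.400
Smallest n/ν is G → limiting reagent.
n(E) produced = (1/2) × 7.076 = 3.538 mol
Step 2:
n(E) available = 3.538 mol
n(T) = 2.940 mol
n/ν for E = 3.538/3 = 1.179
n/ν for T = 2.940/3 = 0.9800
Smallest n/ν is T → limiting reagent.
n(J) = (3/3) × 2.940 = 2.940 mol
mass = 2.940 × 718.20 = 2112 g

2110 g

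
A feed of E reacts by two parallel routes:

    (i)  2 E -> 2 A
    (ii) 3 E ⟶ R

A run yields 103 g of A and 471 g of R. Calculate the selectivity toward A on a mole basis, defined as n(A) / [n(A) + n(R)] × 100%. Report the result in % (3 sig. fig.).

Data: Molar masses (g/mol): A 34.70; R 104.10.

39.6 %

n(A) = 103 / 34.70 = 2.968 mol
n(R) = 471 / 104.10 = 4.524 mol
selectivity = 2.968/(2.968+4.524) × 100 = 39.62 %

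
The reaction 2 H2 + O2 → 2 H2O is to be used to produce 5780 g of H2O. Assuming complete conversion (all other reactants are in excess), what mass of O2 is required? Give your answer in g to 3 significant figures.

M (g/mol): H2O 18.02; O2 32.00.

5130 g

n(H2O) = 5780 / 18.02 = 320.8 mol
n(O2) = (1/2) × 320.8 = 160.4 mol
mass = 160.4 × 32.00 = 5133 g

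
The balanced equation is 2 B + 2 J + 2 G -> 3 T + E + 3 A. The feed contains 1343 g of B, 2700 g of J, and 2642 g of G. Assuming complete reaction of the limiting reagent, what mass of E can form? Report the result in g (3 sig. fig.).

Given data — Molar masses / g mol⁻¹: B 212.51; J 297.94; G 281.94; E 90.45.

286 g

n(B) = 1343 / 212.51 = 6.320 mol
n(J) = 2700 / 297.94 = 9.062 mol
n(G) = 2642 / 281.94 = 9.371 mol
n/ν → B: 3.160, J: 4.531, G: 4.686; B is limiting.
n(E) = (1/2) × 6.320 = 3.160 mol
mass = 3.160 × 90.45 = 285.8 g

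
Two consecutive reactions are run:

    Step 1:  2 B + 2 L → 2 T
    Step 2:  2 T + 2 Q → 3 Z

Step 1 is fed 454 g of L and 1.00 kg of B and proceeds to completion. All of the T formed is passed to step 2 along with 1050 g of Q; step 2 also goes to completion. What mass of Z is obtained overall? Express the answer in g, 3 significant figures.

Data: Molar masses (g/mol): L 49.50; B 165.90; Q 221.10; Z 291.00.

2070 g

Step 1:
n(L) = 454.0 / 49.50 = 9.172 mol
n(B) = 1.000×1000 / 165.90 = 6.028 mol
n/ν for L = 9.172/2 = 4.586
n/ν for B = 6.028/2 = 3.014
Smallest n/ν is B → limiting reagent.
n(T) produced = (2/2) × 6.028 = 6.028 mol
Step 2:
n(T) available = 6.028 mol
n(Q) = 1050 / 221.10 = 4.749 mol
n/ν for T = 6.028/2 = 3.014
n/ν for Q = 4.749/2 = 2.375
Smallest n/ν is Q → limiting reagent.
n(Z) = (3/2) × 4.749 = 7.124 mol
mass = 7.124 × 291.00 = 2073 g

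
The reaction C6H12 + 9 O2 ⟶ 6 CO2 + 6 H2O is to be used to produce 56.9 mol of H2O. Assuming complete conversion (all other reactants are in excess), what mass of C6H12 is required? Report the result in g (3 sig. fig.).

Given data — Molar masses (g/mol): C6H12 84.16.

798 g

n(H2O) = 56.90 mol
n(C6H12) = (1/6) × 56.90 = 9.483 mol
mass = 9.483 × 84.16 = 798.1 g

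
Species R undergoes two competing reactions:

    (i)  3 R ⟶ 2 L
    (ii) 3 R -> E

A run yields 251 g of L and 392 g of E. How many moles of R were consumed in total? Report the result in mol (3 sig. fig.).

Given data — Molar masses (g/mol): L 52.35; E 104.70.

n(L) = 251 / 52.35 = 4.795 mol
n(E) = 392 / 104.70 = 3.744 mol
n(R) via (i) = (3/2)×4.795 = 7.193 mol
n(R) via (ii) = (3/1)×3.744 = 11.23 mol
total n(R) = 7.193 + 11.23 = 18.42 mol

18.4 mol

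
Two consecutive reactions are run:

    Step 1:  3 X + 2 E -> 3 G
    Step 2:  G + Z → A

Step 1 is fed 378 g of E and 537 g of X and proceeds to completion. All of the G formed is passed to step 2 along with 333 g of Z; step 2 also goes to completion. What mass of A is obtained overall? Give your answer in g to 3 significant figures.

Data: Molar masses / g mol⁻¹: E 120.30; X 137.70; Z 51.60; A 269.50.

1050 g

Step 1:
n(E) = 378.0 / 120.30 = 3.142 mol
n(X) = 537.0 / 137.70 = 3.900 mol
n/ν for E = 3.142/2 = 1.571
n/ν for X = 3.900/3 = 1.300
Smallest n/ν is X → limiting reagent.
n(G) produced = (3/3) × 3.900 = 3.900 mol
Step 2:
n(G) available = 3.900 mol
n(Z) = 333.0 / 51.60 = 6.453 mol
n/ν for G = 3.900/1 = 3.900
n/ν for Z = 6.453/1 = 6.453
Smallest n/ν is G → limiting reagent.
n(A) = (1/1) × 3.900 = 3.900 mol
mass = 3.900 × 269.50 = 1051 g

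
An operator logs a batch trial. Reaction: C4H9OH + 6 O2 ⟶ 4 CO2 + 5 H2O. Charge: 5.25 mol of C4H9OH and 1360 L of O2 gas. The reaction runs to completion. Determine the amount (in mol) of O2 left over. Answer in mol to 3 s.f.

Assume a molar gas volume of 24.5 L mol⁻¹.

24.0 mol

n(C4H9OH) = 5.250 mol
n(O2) = 1360 / 24.5 = 55.51 mol
n/ν for C4H9OH = 5.250/1 = 5.250
n/ν for O2 = 55.51/6 = 9.252
Smallest n/ν is C4H9OH → limiting reagent.
O2 consumed = (6/1) × 5.250 = 31.50 mol
O2 remaining = 55.51 − 31.50 = 24.01 mol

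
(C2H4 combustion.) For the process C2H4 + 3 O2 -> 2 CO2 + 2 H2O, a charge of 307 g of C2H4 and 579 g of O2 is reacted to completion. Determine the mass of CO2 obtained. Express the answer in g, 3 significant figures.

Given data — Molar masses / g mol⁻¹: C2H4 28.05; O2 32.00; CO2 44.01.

531 g

n(C2H4) = 307.0 / 28.05 = 10.94 mol
n(O2) = 579.0 / 32.00 = 18.09 mol
n/ν for C2H4 = 10.94/1 = 10.94
n/ν for O2 = 18.09/3 = 6.030
Smallest n/ν is O2 → limiting reagent.
n(CO2) = (2/3) × 18.09 = 12.06 mol
mass = 12.06 × 44.01 = 530.8 g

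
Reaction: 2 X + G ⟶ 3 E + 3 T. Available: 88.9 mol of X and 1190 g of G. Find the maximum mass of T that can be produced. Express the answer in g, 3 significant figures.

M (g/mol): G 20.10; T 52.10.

6950 g

n(X) = 88.90 mol
n(G) = 1190 / 20.10 = 59.20 mol
n/ν for X = 88.90/2 = 44.45
n/ν for G = 59.20/1 = 59.20
Smallest n/ν is X → limiting reagent.
n(T) = (3/2) × 88.90 = 133.4 mol
mass = 133.4 × 52.10 = 6950 g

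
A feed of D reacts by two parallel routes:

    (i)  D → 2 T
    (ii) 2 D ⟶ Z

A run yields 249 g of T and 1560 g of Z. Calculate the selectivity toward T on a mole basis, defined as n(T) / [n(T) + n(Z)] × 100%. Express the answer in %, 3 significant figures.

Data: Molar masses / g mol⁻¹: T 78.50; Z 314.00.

39.0 %

n(T) = 249 / 78.50 = 3.172 mol
n(Z) = 1560 / 314.00 = 4.968 mol
selectivity = 3.172/(3.172+4.968) × 100 = 38.97 %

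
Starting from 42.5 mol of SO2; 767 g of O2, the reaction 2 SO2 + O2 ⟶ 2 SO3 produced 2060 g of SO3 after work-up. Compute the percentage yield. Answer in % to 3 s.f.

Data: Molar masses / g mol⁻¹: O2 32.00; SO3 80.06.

n(SO2) = 42.50 mol
n(O2) = 767.0 / 32.00 = 23.97 mol
n/ν for SO2 = 42.50/2 = 21.25
n/ν for O2 = 23.97/1 = 23.97
Smallest n/ν is SO2 → limiting reagent.
theoretical n(SO3) = (2/2) × 42.50 = 42.50 mol → 3403 g
% yield = 2060 / 3403 × 100 = 60.53 %

60.5 %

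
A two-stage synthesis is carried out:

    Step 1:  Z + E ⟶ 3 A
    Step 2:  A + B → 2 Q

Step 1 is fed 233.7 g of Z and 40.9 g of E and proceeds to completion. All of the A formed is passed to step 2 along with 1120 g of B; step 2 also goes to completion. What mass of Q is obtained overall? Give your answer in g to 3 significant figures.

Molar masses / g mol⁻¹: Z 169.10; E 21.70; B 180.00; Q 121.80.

Step 1:
n(Z) = 233.7 / 169.10 = 1.382 mol
n(E) = 40.90 / 21.70 = 1.885 mol
n/ν → Z: 1.382, E: 1.885; Z is limiting.
n(A) produced = (3/1) × 1.382 = 4.146 mol
Step 2:
n(A) available = 4.146 mol
n(B) = 1120 / 180.00 = 6.222 mol
n/ν → A: 4.146, B: 6.222; A is limiting.
n(Q) = (2/1) × 4.146 = 8.292 mol
mass = 8.292 × 121.80 = 1010 g

1010 g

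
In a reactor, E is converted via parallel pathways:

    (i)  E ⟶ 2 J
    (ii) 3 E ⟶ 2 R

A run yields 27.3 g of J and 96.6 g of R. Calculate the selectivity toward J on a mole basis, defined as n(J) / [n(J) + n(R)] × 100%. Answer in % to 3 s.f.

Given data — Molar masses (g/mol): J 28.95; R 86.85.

n(J) = 27.3 / 28.95 = 0.9430 mol
n(R) = 96.6 / 86.85 = 1.112 mol
selectivity = 0.9430/(0.9430+1.112) × 100 = 45.89 %

45.9 %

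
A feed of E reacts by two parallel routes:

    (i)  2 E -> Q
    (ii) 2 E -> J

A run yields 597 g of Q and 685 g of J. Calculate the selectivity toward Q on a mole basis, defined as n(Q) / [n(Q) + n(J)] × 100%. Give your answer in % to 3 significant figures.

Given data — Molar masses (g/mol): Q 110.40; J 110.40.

n(Q) = 597 / 110.40 = 5.408 mol
n(J) = 685 / 110.40 = 6.205 mol
selectivity = 5.408/(5.408+6.205) × 100 = 46.57 %

46.6 %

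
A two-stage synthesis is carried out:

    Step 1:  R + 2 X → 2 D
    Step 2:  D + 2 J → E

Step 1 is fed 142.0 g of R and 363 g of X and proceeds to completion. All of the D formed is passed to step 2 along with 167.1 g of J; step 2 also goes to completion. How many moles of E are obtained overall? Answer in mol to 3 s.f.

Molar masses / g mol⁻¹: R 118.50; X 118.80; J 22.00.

Step 1:
n(R) = 142.0 / 118.50 = 1.198 mol
n(X) = 363.0 / 118.80 = 3.056 mol
n/ν → R: 1.198, X: 1.528; R is limiting.
n(D) produced = (2/1) × 1.198 = 2.396 mol
Step 2:
n(D) available = 2.396 mol
n(J) = 167.1 / 22.00 = 7.595 mol
n/ν → D: 2.396, J: 3.798; D is limiting.
n(E) = (1/1) × 2.396 = 2.396 mol

2.40 mol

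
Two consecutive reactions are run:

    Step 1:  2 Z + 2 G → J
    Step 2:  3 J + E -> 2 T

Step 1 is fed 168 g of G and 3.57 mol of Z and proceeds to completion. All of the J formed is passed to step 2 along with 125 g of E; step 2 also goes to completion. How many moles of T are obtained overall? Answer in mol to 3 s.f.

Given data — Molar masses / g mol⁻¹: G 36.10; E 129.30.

1.19 mol

Step 1:
n(G) = 168.0 / 36.10 = 4.654 mol
n(Z) = 3.570 mol
n/ν for G = 4.654/2 = 2.327
n/ν for Z = 3.570/2 = 1.785
Smallest n/ν is Z → limiting reagent.
n(J) produced = (1/2) × 3.570 = 1.785 mol
Step 2:
n(J) available = 1.785 mol
n(E) = 125.0 / 129.30 = 0.9667 mol
n/ν for J = 1.785/3 = 0.5950
n/ν for E = 0.9667/1 = 0.9667
Smallest n/ν is J → limiting reagent.
n(T) = (2/3) × 1.785 = 1.190 mol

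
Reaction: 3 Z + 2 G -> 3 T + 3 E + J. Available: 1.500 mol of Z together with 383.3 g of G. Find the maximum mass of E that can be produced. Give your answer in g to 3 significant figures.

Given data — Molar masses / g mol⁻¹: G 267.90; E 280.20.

n(Z) = 1.500 mol
n(G) = 383.3 / 267.90 = 1.431 mol
n/ν for Z = 1.500/3 = 0.5000
n/ν for G = 1.431/2 = 0.7155
Smallest n/ν is Z → limiting reagent.
n(E) = (3/3) × 1.500 = 1.500 mol
mass = 1.500 × 280.20 = 420.3 g

420 g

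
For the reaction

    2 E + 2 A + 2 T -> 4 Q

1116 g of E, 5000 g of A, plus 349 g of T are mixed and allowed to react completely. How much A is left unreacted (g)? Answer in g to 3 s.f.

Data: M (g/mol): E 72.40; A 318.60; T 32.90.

n(E) = 1116 / 72.40 = 15.41 mol
n(A) = 5000 / 318.60 = 15.69 mol
n(T) = 349.0 / 32.90 = 10.61 mol
n/ν → E: 7.705, A: 7.845, T: 5.305; T is limiting.
A consumed = (2/2) × 10.61 = 10.61 mol
A remaining = 15.69 − 10.61 = 5.080 mol
mass = 5.080 × 318.60 = 1618 g

1620 g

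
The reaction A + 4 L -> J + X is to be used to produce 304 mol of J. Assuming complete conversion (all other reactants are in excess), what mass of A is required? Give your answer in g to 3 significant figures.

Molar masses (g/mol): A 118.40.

n(J) = 304.0 mol
n(A) = (1/1) × 304.0 = 304.0 mol
mass = 304.0 × 118.40 = 35990 g

36000 g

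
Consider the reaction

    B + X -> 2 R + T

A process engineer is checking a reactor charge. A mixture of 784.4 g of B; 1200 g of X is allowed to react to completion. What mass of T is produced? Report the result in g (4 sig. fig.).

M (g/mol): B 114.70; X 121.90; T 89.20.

n(B) = 784.4 / 114.70 = 6.839 mol
n(X) = 1200 / 121.90 = 9.844 mol
n/ν for B = 6.839/1 = 6.839
n/ν for X = 9.844/1 = 9.844
Smallest n/ν is B → limiting reagent.
n(T) = (1/1) × 6.839 = 6.839 mol
mass = 6.839 × 89.20 = 610.0 g

610.0 g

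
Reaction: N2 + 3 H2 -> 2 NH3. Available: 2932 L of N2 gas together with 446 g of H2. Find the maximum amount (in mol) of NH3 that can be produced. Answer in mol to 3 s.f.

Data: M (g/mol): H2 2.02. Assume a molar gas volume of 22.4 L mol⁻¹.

147 mol

n(N2) = 2932 / 22.4 = 130.9 mol
n(H2) = 446.0 / 2.02 = 220.8 mol
n/ν for N2 = 130.9/1 = 130.9
n/ν for H2 = 220.8/3 = 73.60
Smallest n/ν is H2 → limiting reagent.
n(NH3) = (2/3) × 220.8 = 147.2 mol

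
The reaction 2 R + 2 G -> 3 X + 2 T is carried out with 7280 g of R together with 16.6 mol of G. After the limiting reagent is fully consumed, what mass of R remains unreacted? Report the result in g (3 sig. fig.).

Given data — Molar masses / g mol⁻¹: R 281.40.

2610 g

n(R) = 7280 / 281.40 = 25.87 mol
n(G) = 16.60 mol
n/ν for R = 25.87/2 = 12.94
n/ν for G = 16.60/2 = 8.300
Smallest n/ν is G → limiting reagent.
R consumed = (2/2) × 16.60 = 16.60 mol
R remaining = 25.87 − 16.60 = 9.270 mol
mass = 9.270 × 281.40 = 2609 g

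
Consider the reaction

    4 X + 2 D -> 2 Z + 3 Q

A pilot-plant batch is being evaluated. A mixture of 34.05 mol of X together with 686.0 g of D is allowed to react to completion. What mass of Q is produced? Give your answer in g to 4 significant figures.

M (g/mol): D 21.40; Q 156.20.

n(X) = 34.05 mol
n(D) = 686.0 / 21.40 = 32.06 mol
n/ν for X = 34.05/4 = 8.513
n/ν for D = 32.06/2 = 16.03
Smallest n/ν is X → limiting reagent.
n(Q) = (3/4) × 34.05 = 25.54 mol
mass = 25.54 × 156.20 = 3989 g

3989 g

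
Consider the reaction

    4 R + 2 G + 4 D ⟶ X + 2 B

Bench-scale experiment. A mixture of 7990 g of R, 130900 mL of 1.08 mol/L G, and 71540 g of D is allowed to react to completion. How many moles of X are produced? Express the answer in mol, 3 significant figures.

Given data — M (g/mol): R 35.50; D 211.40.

56.3 mol

n(R) = 7990 / 35.50 = 225.1 mol
n(G) = 1.08 × 130900/1000 = 141.4 mol
n(D) = 71540 / 211.40 = 338.4 mol
n/ν → R: 56.28, G: 70.70, D: 84.60; R is limiting.
n(X) = (1/4) × 225.1 = 56.28 mol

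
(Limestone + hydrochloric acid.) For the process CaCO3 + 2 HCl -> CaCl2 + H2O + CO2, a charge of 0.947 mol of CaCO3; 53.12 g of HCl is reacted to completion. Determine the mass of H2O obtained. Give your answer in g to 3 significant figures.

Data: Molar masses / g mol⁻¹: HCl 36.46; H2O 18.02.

n(CaCO3) = 0.9470 mol
n(HCl) = 53.12 / 36.46 = 1.457 mol
n/ν for CaCO3 = 0.9470/1 = 0.9470
n/ν for HCl = 1.457/2 = 0.7285
Smallest n/ν is HCl → limiting reagent.
n(H2O) = (1/2) × 1.457 = 0.7285 mol
mass = 0.7285 × 18.02 = 13.13 g

13.1 g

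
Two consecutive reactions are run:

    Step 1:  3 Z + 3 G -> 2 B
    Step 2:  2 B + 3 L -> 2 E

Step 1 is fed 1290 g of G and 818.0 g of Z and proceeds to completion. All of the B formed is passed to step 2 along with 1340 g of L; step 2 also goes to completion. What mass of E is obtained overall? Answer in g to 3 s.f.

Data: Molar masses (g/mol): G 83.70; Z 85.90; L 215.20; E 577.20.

2400 g

Step 1:
n(G) = 1290 / 83.70 = 15.41 mol
n(Z) = 818.0 / 85.90 = 9.523 mol
n/ν for G = 15.41/3 = 5.137
n/ν for Z = 9.523/3 = 3.174
Smallest n/ν is Z → limiting reagent.
n(B) produced = (2/3) × 9.523 = 6.349 mol
Step 2:
n(B) available = 6.349 mol
n(L) = 1340 / 215.20 = 6.227 mol
n/ν for B = 6.349/2 = 3.175
n/ν for L = 6.227/3 = 2.076
Smallest n/ν is L → limiting reagent.
n(E) = (2/3) × 6.227 = 4.151 mol
mass = 4.151 × 577.20 = 2396 g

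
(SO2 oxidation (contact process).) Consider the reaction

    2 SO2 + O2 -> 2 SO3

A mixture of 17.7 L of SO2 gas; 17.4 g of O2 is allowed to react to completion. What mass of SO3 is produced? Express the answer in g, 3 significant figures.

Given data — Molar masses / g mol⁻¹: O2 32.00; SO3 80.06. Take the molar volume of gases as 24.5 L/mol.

57.8 g

n(SO2) = 17.70 / 24.5 = 0.7224 mol
n(O2) = 17.40 / 32.00 = 0.5438 mol
n/ν → SO2: 0.3612, O2: 0.5438; SO2 is limiting.
n(SO3) = (2/2) × 0.7224 = 0.7224 mol
mass = 0.7224 × 80.06 = 57.84 g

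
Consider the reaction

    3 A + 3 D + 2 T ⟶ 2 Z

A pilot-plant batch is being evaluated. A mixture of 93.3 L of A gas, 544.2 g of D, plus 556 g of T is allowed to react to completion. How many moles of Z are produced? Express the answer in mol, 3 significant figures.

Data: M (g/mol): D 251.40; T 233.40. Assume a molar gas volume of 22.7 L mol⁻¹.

1.44 mol

n(A) = 93.30 / 22.7 = 4.110 mol
n(D) = 544.2 / 251.40 = 2.165 mol
n(T) = 556.0 / 233.40 = 2.382 mol
n/ν for A = 4.110/3 = 1.370
n/ν for D = 2.165/3 = 0.7217
n/ν for T = 2.382/2 = 1.191
Smallest n/ν is D → limiting reagent.
n(Z) = (2/3) × 2.165 = 1.443 mol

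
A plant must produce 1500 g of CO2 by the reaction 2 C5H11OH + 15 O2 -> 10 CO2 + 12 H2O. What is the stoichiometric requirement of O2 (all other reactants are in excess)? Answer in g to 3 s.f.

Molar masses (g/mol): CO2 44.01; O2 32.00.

n(CO2) = 1500 / 44.01 = 34.08 mol
n(O2) = (15/10) × 34.08 = 51.12 mol
mass = 51.12 × 32.00 = 1636 g

1640 g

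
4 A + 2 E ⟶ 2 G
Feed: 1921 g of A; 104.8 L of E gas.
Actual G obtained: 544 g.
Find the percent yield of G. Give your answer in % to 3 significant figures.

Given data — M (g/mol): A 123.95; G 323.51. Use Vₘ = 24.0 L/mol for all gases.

38.5 %

n(A) = 1921 / 123.95 = 15.50 mol
n(E) = 104.8 / 24.0 = 4.367 mol
n/ν → A: 3.875, E: 2.184; E is limiting.
theoretical n(G) = (2/2) × 4.367 = 4.367 mol → 1413 g
% yield = 544 / 1413 × 100 = 38.50 %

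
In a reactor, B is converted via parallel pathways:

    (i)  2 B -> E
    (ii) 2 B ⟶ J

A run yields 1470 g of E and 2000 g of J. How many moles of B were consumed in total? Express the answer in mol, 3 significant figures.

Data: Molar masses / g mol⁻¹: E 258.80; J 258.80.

n(E) = 1470 / 258.80 = 5.680 mol
n(J) = 2000 / 258.80 = 7.728 mol
n(B) via (i) = (2/1)×5.680 = 11.36 mol
n(B) via (ii) = (2/1)×7.728 = 15.46 mol
total n(B) = 11.36 + 15.46 = 26.82 mol

26.8 mol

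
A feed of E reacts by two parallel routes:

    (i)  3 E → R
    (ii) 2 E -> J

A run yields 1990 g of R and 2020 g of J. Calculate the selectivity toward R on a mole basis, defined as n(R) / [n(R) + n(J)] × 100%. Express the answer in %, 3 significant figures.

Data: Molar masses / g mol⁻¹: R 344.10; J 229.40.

n(R) = 1990 / 344.10 = 5.783 mol
n(J) = 2020 / 229.40 = 8.806 mol
selectivity = 5.783/(5.783+8.806) × 100 = 39.64 %

39.6 %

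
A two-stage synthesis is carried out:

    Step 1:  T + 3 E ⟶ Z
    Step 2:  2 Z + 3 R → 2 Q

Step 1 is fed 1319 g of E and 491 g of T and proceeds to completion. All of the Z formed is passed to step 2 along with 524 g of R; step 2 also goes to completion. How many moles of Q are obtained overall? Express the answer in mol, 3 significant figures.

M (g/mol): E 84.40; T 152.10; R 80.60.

3.23 mol

Step 1:
n(E) = 1319 / 84.40 = 15.63 mol
n(T) = 491.0 / 152.10 = 3.228 mol
n/ν → E: 5.210, T: 3.228; T is limiting.
n(Z) produced = (1/1) × 3.228 = 3.228 mol
Step 2:
n(Z) available = 3.228 mol
n(R) = 524.0 / 80.60 = 6.501 mol
n/ν → Z: 1.614, R: 2.167; Z is limiting.
n(Q) = (2/2) × 3.228 = 3.228 mol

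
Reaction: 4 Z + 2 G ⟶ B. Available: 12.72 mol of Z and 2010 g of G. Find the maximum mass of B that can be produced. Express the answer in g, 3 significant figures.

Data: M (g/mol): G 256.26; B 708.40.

n(Z) = 12.72 mol
n(G) = 2010 / 256.26 = 7.844 mol
n/ν for Z = 12.72/4 = 3.180
n/ν for G = 7.844/2 = 3.922
Smallest n/ν is Z → limiting reagent.
n(B) = (1/4) × 12.72 = 3.180 mol
mass = 3.180 × 708.40 = 2253 g

2250 g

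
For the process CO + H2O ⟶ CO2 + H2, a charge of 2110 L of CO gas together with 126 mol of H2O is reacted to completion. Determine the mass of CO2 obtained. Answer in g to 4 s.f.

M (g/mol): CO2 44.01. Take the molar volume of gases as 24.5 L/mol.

3790 g

n(CO) = 2110 / 24.5 = 86.12 mol
n(H2O) = 126.0 mol
n/ν for CO = 86.12/1 = 86.12
n/ν for H2O = 126.0/1 = 126.0
Smallest n/ν is CO → limiting reagent.
n(CO2) = (1/1) × 86.12 = 86.12 mol
mass = 86.12 × 44.01 = 3790 g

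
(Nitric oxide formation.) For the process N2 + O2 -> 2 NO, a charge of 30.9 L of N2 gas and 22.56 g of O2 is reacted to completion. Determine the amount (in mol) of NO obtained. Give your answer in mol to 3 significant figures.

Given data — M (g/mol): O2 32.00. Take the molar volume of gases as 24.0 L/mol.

1.41 mol

n(N2) = 30.90 / 24.0 = 1.288 mol
n(O2) = 22.56 / 32.00 = 0.7050 mol
n/ν for N2 = 1.288/1 = 1.288
n/ν for O2 = 0.7050/1 = 0.7050
Smallest n/ν is O2 → limiting reagent.
n(NO) = (2/1) × 0.7050 = 1.410 mol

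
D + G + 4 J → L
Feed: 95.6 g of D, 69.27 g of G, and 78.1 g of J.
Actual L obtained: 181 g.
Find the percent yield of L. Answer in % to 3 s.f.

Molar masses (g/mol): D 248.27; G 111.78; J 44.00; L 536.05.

87.7 %

n(D) = 95.60 / 248.27 = 0.3851 mol
n(G) = 69.27 / 111.78 = 0.6197 mol
n(J) = 78.10 / 44.00 = 1.775 mol
n/ν → D: 0.3851, G: 0.6197, J: 0.4438; D is limiting.
theoretical n(L) = (1/1) × 0.3851 = 0.3851 mol → 206.4 g
% yield = 181 / 206.4 × 100 = 87.69 %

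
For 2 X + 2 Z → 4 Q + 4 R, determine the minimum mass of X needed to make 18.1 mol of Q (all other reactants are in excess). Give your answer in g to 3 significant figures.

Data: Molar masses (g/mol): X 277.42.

2510 g

n(Q) = 18.10 mol
n(X) = (2/4) × 18.10 = 9.050 mol
mass = 9.050 × 277.42 = 2511 g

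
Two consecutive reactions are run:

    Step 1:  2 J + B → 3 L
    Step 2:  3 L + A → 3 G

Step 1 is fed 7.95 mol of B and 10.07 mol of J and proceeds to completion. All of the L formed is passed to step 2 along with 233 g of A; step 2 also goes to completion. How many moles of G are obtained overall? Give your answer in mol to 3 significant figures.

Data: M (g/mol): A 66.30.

Step 1:
n(B) = 7.950 mol
n(J) = 10.07 mol
n/ν for B = 7.950/1 = 7.950
n/ν for J = 10.07/2 = 5.035
Smallest n/ν is J → limiting reagent.
n(L) produced = (3/2) × 10.07 = 15.11 mol
Step 2:
n(L) available = 15.11 mol
n(A) = 233.0 / 66.30 = 3.514 mol
n/ν for L = 15.11/3 = 5.037
n/ν for A = 3.514/1 = 3.514
Smallest n/ν is A → limiting reagent.
n(G) = (3/1) × 3.514 = 10.54 mol

10.5 mol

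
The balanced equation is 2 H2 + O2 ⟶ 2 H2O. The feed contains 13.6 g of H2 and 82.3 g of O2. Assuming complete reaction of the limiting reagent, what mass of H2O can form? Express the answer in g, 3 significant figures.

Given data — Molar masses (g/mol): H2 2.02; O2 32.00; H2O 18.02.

n(H2) = 13.60 / 2.02 = 6.733 mol
n(O2) = 82.30 / 32.00 = 2.572 mol
n/ν for H2 = 6.733/2 = 3.367
n/ν for O2 = 2.572/1 = 2.572
Smallest n/ν is O2 → limiting reagent.
n(H2O) = (2/1) × 2.572 = 5.144 mol
mass = 5.144 × 18.02 = 92.69 g

92.7 g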